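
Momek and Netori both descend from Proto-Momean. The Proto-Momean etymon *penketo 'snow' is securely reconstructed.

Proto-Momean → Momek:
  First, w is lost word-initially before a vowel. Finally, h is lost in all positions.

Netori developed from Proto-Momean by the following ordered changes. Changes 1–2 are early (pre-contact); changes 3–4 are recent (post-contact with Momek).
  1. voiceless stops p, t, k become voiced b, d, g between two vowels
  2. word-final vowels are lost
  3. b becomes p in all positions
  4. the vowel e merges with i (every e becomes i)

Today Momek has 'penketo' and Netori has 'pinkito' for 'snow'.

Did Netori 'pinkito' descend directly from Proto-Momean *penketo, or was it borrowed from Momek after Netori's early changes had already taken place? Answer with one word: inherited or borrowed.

If inherited, *penketo would pass through all of Netori's changes:
Netori: *penketo
  penketo → penkedo   [intervocalic voicing]
  penkedo → penked   [apocope]
  penked (rule 3 does not apply)
  penked → pinkid   [vowel merger]
  giving Netori pinkid.
If borrowed from Momek 'penketo' after the early changes, it would undergo only the recent ones:
  rule 3 (unconditioned shift): no change (penketo)
  rule 4 (vowel merger): penketo → pinkito
  ⇒ as a loan: pinkito
Netori 'pinkito' matches the loan outcome 'pinkito', not the inherited 'pinkid' — it skipped the early Netori changes, so it was borrowed from Momek.

borrowed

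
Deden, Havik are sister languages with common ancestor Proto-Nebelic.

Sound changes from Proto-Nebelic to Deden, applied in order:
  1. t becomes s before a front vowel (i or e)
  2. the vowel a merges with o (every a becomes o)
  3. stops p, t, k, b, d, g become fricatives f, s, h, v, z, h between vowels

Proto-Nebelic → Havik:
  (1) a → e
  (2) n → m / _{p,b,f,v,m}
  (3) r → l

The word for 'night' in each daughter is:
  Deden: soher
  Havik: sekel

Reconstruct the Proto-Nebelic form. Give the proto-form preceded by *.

*saker

Position 2: Deden has o, Havik has e. Taking the neighbouring segments as reconstructed: Deden o could go back to *a or *o; Havik e could go back to *a or *e — the one source consistent with every daughter is *a.
Position 5: Deden has r, Havik has l. Deden preserves r here (none of its changes turn any other segment into r), so the proto-segment is *r.
Position 3: Deden has h, Havik has k. Havik preserves k here (none of its changes turn any other segment into k), so the proto-segment is *k.
The remaining positions agree across the daughters. Check the candidate against every language:
Deden: *saker > soker > soher  (by vowel merger, intervocalic lenition)
Havik: start from *saker.
  rule 1 (vowel merger): saker → seker
  rule 2: no change — seker
  rule 3 (unconditioned shift): seker → sekel
  ⇒ Havik sekel
No other proto-form is consistent with every reflex, so the reconstruction is *saker.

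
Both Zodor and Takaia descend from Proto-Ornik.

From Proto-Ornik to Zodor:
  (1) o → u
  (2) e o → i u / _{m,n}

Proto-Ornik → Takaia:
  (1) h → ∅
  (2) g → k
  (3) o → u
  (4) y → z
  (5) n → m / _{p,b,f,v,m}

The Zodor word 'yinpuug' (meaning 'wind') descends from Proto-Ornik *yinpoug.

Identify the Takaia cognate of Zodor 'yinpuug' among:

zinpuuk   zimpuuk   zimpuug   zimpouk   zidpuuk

zimpuuk

Takaia: *yinpoug
  yinpoug (rule 1 does not apply)
  yinpoug → yinpouk   [unconditioned shift]
  yinpouk → yinpuuk   [vowel merger]
  yinpuuk → zinpuuk   [unconditioned shift]
  zinpuuk → zimpuuk   [nasal place assimilation]
  giving Takaia zimpuuk.
Among the options, 'zimpuuk' alone shows every Takaia change applied in order.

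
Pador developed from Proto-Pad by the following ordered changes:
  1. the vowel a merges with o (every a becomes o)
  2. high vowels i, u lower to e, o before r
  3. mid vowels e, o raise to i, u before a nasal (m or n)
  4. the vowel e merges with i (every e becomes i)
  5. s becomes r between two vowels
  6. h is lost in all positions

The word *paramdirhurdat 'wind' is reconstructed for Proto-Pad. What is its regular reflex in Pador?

porumdirordot

Pador: start from *paramdirhurdat.
  rule 1 (vowel merger): paramdirhurdat → poromdirhurdot
  rule 2 (pre-rhotic lowering): poromdirhurdot → poromderhordot
  rule 3 (pre-nasal raising): poromderhordot → porumderhordot
  rule 4 (vowel merger): porumderhordot → porumdirhordot
  rule 5: no change — porumdirhordot
  rule 6 (h-loss): porumdirhordot → porumdirordot
  ⇒ Pador porumdirordot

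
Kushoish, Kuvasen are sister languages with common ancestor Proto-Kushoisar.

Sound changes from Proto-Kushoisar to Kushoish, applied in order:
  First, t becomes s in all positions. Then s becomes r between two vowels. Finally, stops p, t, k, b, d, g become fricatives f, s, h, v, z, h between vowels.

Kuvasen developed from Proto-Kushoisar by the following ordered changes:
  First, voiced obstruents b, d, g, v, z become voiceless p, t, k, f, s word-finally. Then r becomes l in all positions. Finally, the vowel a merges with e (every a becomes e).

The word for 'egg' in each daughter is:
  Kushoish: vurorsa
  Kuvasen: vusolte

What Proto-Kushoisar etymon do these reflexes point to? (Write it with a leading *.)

*vusorta

Position 3: Kushoish has r, Kuvasen has s. Taking the neighbouring segments as reconstructed: Kushoish r could go back to *t or *s or *r; Kuvasen s can only go back to *s — the one source consistent with every daughter is *s.
Position 7: Kushoish has a, Kuvasen has e. Kushoish preserves a here (none of its changes turn any other segment into a), so the proto-segment is *a.
This points to *vusorta. Verify forward in each daughter:
Kushoish: *vusorta
  vusorta → vusorsa   [unconditioned shift]
  vusorsa → vurorsa   [rhotacism]
  vurorsa (rule 3 does not apply)
  giving Kushoish vurorsa.
Kuvasen: *vusorta
  vusorta (rule 1 does not apply)
  vusorta → vusolta   [unconditioned shift]
  vusolta → vusolte   [vowel merger]
  giving Kuvasen vusolte.
*vusorta is the unique common source.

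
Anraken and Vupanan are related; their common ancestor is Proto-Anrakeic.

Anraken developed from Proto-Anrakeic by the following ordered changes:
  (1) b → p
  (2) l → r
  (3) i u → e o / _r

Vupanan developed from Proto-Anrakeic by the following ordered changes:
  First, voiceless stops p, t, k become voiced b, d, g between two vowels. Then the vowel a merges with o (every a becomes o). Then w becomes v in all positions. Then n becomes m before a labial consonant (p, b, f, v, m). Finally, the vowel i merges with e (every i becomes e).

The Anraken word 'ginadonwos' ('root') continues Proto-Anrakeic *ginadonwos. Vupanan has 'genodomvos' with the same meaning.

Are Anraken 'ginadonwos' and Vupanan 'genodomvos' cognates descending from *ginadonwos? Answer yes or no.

Derive the expected Vupanan reflex of *ginadonwos:
Vupanan: *ginadonwos
  ginadonwos (rule 1 does not apply)
  ginadonwos → ginodonwos   [vowel merger]
  ginodonwos → ginodonvos   [unconditioned shift]
  ginodonvos → ginodomvos   [nasal place assimilation]
  ginodomvos → genodomvos   [vowel merger]
  giving Vupanan genodomvos.
Vupanan 'genodomvos' matches the regular reflex exactly, so the pair is cognate.

yes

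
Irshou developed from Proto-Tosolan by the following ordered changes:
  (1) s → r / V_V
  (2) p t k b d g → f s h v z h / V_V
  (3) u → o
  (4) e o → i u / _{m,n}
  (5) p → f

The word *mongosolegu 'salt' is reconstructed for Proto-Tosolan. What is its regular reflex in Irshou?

mungoroleho

Irshou: *mongosolegu > mongorolegu > mongorolehu > mongoroleho > mungoroleho  (by rhotacism, intervocalic lenition, vowel merger, pre-nasal raising)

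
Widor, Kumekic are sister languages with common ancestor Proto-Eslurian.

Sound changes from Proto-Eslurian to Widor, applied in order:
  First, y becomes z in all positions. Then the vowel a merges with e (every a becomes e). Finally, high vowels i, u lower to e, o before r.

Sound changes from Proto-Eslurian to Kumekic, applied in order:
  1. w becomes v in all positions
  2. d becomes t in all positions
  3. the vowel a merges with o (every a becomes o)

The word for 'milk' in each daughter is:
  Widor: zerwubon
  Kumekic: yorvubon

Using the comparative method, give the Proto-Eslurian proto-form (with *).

Position 1: Widor has z, Kumekic has y. Kumekic preserves y here (none of its changes turn any other segment into y), so the proto-segment is *y.
Position 2: Widor has e, Kumekic has o. Taking the neighbouring segments as reconstructed: Widor e could go back to *a or *e or *i; Kumekic o could go back to *a or *o — the one source consistent with every daughter is *a.
Verify the candidate proto-form against each daughter:
Widor: *yarwubon > zarwubon > zerwubon  (by unconditioned shift, vowel merger)
Kumekic: *yarwubon > yarvubon > yorvubon  (by unconditioned shift, vowel merger)
No other proto-form is consistent with every reflex, so the reconstruction is *yarwubon.

*yarwubon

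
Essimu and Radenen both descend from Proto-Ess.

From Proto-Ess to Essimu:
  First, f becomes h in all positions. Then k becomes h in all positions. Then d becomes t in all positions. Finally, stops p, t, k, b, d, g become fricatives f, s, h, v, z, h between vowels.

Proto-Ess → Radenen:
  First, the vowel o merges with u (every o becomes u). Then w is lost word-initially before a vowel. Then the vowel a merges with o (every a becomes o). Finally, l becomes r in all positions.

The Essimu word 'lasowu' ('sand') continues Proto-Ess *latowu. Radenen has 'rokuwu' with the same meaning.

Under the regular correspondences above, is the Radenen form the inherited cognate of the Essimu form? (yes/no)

no

Derive the expected Radenen reflex of *latowu:
Radenen: start from *latowu.
  rule 1 (vowel merger): latowu → latuwu
  rule 2: no change — latuwu
  rule 3 (vowel merger): latuwu → lotuwu
  rule 4 (unconditioned shift): lotuwu → rotuwu
  ⇒ Radenen rotuwu
The regular Radenen reflex would be 'rotuwu', but the attested form is 'rokuwu'. The correspondence is irregular, so they are not cognates (the Radenen form has a different source).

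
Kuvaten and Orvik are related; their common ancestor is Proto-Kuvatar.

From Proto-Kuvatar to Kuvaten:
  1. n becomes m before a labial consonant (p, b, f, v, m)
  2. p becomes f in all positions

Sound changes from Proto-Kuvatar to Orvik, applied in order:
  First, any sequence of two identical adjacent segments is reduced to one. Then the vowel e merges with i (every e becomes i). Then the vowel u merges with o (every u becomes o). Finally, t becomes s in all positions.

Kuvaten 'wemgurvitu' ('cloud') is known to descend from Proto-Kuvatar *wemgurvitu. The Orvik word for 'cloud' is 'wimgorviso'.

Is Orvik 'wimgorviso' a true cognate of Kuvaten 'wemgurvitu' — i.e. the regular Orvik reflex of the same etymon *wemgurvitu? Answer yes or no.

yes

Derive the expected Orvik reflex of *wemgurvitu:
Orvik: start from *wemgurvitu.
  rule 1: no change — wemgurvitu
  rule 2 (vowel merger): wemgurvitu → wimgurvitu
  rule 3 (vowel merger): wimgurvitu → wimgorvito
  rule 4 (unconditioned shift): wimgorvito → wimgorviso
  ⇒ Orvik wimgorviso
Orvik 'wimgorviso' matches the regular reflex exactly, so the pair is cognate.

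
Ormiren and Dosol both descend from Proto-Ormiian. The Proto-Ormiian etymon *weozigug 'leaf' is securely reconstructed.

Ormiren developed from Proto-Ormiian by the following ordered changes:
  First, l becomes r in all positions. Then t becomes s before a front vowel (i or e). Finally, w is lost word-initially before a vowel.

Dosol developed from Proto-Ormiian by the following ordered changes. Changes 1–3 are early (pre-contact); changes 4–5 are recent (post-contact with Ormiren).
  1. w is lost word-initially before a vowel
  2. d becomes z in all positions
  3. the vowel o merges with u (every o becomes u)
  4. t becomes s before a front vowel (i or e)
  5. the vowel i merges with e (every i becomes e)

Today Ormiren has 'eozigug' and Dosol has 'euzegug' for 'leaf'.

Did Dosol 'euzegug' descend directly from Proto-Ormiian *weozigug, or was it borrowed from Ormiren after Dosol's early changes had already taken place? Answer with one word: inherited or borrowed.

inherited

If inherited, *weozigug would pass through all of Dosol's changes:
Dosol: start from *weozigug.
  rule 1 (glide loss): weozigug → eozigug
  rule 2: no change — eozigug
  rule 3 (vowel merger): eozigug → euzigug
  rule 4: no change — euzigug
  rule 5 (vowel merger): euzigug → euzegug
  ⇒ Dosol euzegug
If borrowed from Ormiren 'eozigug' after the early changes, it would undergo only the recent ones:
  rule 4 (palatalisation): no change (eozigug)
  rule 5 (vowel merger): eozigug → eozegug
  ⇒ as a loan: eozegug
Dosol 'euzegug' matches the inherited outcome exactly, so it is an inherited cognate, not a loan.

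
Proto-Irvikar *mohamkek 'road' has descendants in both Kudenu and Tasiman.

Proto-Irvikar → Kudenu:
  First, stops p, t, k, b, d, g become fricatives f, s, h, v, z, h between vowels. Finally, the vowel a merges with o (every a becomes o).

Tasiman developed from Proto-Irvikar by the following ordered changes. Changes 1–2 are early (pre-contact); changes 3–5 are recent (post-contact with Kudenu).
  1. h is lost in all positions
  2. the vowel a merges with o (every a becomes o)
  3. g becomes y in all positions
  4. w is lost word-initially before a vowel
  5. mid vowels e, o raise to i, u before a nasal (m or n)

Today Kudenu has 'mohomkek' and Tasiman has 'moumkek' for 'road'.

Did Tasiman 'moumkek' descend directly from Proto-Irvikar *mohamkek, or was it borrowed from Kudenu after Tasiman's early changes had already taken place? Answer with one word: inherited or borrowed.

inherited

If inherited, *mohamkek would pass through all of Tasiman's changes:
Tasiman: start from *mohamkek.
  rule 1 (h-loss): mohamkek → moamkek
  rule 2 (vowel merger): moamkek → moomkek
  rule 3: no change — moomkek
  rule 4: no change — moomkek
  rule 5 (pre-nasal raising): moomkek → moumkek
  ⇒ Tasiman moumkek
If borrowed from Kudenu 'mohomkek' after the early changes, it would undergo only the recent ones:
  rule 3 (unconditioned shift): no change (mohomkek)
  rule 4 (glide loss): no change (mohomkek)
  rule 5 (pre-nasal raising): mohomkek → mohumkek
  ⇒ as a loan: mohumkek
Tasiman 'moumkek' matches the inherited outcome exactly, so it is an inherited cognate, not a loan.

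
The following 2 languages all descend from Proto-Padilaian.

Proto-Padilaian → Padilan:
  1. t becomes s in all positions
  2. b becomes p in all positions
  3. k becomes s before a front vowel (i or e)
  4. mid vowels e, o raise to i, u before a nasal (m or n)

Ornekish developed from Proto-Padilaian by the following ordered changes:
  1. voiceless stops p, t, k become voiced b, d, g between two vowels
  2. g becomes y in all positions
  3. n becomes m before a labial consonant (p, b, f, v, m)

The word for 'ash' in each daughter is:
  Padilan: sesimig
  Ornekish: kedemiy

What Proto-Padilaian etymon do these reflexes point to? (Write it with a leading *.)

Position 7: Padilan has g, Ornekish has y. Padilan preserves g here (none of its changes turn any other segment into g), so the proto-segment is *g.
Position 1: Padilan has s, Ornekish has k. Ornekish preserves k here (none of its changes turn any other segment into k), so the proto-segment is *k.
This points to *ketemig. Verify forward in each daughter:
Padilan: *ketemig > kesemig > sesemig > sesimig  (by unconditioned shift, palatalisation, pre-nasal raising)
Ornekish: *ketemig
  ketemig → kedemig   [intervocalic voicing]
  kedemig → kedemiy   [unconditioned shift]
  kedemiy (rule 3 does not apply)
  giving Ornekish kedemiy.
Only *ketemig yields all of Padilan sesimig, Ornekish kedemiy.

*ketemig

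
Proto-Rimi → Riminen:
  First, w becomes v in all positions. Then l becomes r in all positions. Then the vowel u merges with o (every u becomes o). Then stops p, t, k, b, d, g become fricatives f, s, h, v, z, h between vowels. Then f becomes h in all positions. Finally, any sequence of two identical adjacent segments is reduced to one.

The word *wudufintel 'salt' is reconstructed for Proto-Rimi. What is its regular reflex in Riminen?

vozohinter

Riminen: *wudufintel > vudufintel > vudufinter > vodofinter > vozofinter > vozohinter  (by unconditioned shift, unconditioned shift, vowel merger, intervocalic lenition, unconditioned shift)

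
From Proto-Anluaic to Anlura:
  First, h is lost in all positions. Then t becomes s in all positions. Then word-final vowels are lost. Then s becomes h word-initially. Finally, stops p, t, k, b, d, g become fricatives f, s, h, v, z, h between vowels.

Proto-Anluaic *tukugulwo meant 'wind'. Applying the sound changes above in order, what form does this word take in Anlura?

huhuhulw

Anlura: *tukugulwo
  tukugulwo (rule 1 does not apply)
  tukugulwo → sukugulwo   [unconditioned shift]
  sukugulwo → sukugulw   [apocope]
  sukugulw → hukugulw   [debuccalisation]
  hukugulw → huhuhulw   [intervocalic lenition]
  giving Anlura huhuhulw.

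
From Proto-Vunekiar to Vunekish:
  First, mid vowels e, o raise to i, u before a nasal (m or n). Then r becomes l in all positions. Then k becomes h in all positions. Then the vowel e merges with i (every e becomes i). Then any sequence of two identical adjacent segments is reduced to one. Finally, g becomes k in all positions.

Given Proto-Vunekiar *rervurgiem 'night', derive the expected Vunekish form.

lilvulkim

Vunekish: *rervurgiem
  rervurgiem → rervurgiim   [pre-nasal raising]
  rervurgiim → lelvulgiim   [unconditioned shift]
  lelvulgiim (rule 3 does not apply)
  lelvulgiim → lilvulgiim   [vowel merger]
  lilvulgiim → lilvulgim   [degemination]
  lilvulgim → lilvulkim   [unconditioned shift]
  giving Vunekish lilvulkim.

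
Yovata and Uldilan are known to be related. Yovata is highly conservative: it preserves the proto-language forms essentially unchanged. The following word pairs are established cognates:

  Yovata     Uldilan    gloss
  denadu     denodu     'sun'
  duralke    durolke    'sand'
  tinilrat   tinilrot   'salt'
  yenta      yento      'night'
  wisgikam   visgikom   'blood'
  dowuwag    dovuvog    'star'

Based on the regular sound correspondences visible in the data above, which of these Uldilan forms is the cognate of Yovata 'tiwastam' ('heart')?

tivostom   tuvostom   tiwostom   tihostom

dowuwag ~ dovuvog — Yovata w corresponds to Uldilan v between vowels (before a back vowel).
denadu ~ denodu, duralke ~ durolke — Yovata a corresponds to Uldilan o after a consonant, before a consonant other than r, m, n, p, b, f, v.
wisgikam ~ visgikom — Yovata a corresponds to Uldilan o after a consonant, before a nasal.
Applying these to Yovata 'tiwastam':
  tiwastam → tivastam   (w→v between vowels (before a back vowel))
  tivastam → tivostam   (a→o after a consonant, before a consonant other than r, m, n, p, b, f, v)
  tivostam → tivostom   (a→o after a consonant, before a nasal)
So the Uldilan cognate is 'tivostom'.

tivostom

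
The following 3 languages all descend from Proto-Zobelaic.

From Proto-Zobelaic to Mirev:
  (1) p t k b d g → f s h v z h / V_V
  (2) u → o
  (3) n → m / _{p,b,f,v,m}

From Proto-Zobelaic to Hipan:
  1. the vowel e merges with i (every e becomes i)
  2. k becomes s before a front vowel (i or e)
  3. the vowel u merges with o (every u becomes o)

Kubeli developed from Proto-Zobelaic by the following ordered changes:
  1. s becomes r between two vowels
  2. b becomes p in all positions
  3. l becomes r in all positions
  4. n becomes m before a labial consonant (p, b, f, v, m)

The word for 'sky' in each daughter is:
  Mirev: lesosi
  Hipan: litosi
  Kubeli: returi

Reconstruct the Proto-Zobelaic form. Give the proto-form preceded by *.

Position 2: Mirev has e, Hipan has i, Kubeli has e. Mirev preserves e here (none of its changes turn any other segment into e), so the proto-segment is *e.
Position 5: Mirev has s, Hipan has s, Kubeli has r. Taking the neighbouring segments as reconstructed: Mirev s could go back to *t or *s; Hipan s could go back to *k or *s; Kubeli r could go back to *s or *l or *r — the one source consistent with every daughter is *s.
Position 1: Mirev has l, Hipan has l, Kubeli has r. Mirev preserves l here (none of its changes turn any other segment into l), so the proto-segment is *l.
Verify the candidate proto-form against each daughter:
Mirev: start from *letusi.
  rule 1 (intervocalic lenition): letusi → lesusi
  rule 2 (vowel merger): lesusi → lesosi
  rule 3: no change — lesosi
  ⇒ Mirev lesosi
Hipan: start from *letusi.
  rule 1 (vowel merger): letusi → litusi
  rule 2: no change — litusi
  rule 3 (vowel merger): litusi → litosi
  ⇒ Hipan litosi
Kubeli: start from *letusi.
  rule 1 (rhotacism): letusi → leturi
  rule 2: no change — leturi
  rule 3 (unconditioned shift): leturi → returi
  rule 4: no change — returi
  ⇒ Kubeli returi
Only *letusi yields all of Mirev lesosi, Hipan litosi, Kubeli returi.

*letusi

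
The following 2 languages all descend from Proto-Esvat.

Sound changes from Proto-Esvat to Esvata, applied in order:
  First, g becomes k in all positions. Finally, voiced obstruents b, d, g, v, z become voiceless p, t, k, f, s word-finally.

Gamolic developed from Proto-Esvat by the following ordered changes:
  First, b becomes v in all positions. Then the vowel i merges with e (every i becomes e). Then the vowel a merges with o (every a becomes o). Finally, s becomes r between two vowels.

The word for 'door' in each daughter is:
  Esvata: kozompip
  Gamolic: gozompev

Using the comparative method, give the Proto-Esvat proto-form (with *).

Position 8: Esvata has p, Gamolic has v. Taking the neighbouring segments as reconstructed: Esvata p could go back to *p or *b; Gamolic v could go back to *b or *v — the one source consistent with every daughter is *b.
Position 7: Esvata has i, Gamolic has e. Esvata preserves i here (none of its changes turn any other segment into i), so the proto-segment is *i.
This points to *gozompib. Verify forward in each daughter:
Esvata: start from *gozompib.
  rule 1 (unconditioned shift): gozompib → kozompib
  rule 2 (final devoicing): kozompib → kozompip
  ⇒ Esvata kozompip
Gamolic: *gozompib > gozompiv > gozompev  (by unconditioned shift, vowel merger)
Only *gozompib yields all of Esvata kozompip, Gamolic gozompev.

*gozompib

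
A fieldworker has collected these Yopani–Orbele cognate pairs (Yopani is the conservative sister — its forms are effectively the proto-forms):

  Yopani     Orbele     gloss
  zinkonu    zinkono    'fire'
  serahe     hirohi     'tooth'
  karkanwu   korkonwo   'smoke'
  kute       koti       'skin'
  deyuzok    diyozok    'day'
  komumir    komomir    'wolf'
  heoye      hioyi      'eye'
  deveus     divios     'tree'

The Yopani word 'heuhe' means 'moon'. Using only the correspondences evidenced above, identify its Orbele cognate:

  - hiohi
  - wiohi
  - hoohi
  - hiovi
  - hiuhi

hiohi

deveus ~ divios — Yopani e corresponds to Orbele i after a consonant, before a back vowel.
deveus ~ divios — Yopani u corresponds to Orbele o after a vowel, before a consonant other than r, m, n, p, b, f, v.
serahe ~ hirohi, kute ~ koti — Yopani e corresponds to Orbele i word-finally.
Applying these to Yopani 'heuhe':
  heuhe → hiuhe   (e→i after a consonant, before a back vowel)
  hiuhe → hiohe   (u→o after a vowel, before a consonant other than r, m, n, p, b, f, v)
  hiohe → hiohi   (e→i word-finally)
So the Orbele cognate is 'hiohi'.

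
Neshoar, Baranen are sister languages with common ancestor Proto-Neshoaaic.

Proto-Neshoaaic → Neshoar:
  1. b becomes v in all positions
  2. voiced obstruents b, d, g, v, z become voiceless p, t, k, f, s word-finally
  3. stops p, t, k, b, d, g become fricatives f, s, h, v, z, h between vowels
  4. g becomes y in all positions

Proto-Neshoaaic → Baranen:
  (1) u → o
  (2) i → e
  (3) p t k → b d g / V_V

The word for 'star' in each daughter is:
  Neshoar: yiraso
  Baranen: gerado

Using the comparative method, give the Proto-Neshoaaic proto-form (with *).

Position 2: Neshoar has i, Baranen has e. Neshoar preserves i here (none of its changes turn any other segment into i), so the proto-segment is *i.
Position 1: Neshoar has y, Baranen has g. Taking the neighbouring segments as reconstructed: Neshoar y could go back to *g or *y; Baranen g can only go back to *g — the one source consistent with every daughter is *g.
Position 5: Neshoar has s, Baranen has d. Taking the neighbouring segments as reconstructed: Neshoar s could go back to *t or *s; Baranen d could go back to *t or *d — the one source consistent with every daughter is *t.
Verify the candidate proto-form against each daughter:
Neshoar: *girato
  girato (rule 1 does not apply)
  girato (rule 2 does not apply)
  girato → giraso   [intervocalic lenition]
  giraso → yiraso   [unconditioned shift]
  giving Neshoar yiraso.
Baranen: start from *girato.
  rule 1: no change — girato
  rule 2 (vowel merger): girato → gerato
  rule 3 (intervocalic voicing): gerato → gerado
  ⇒ Baranen gerado
No other proto-form is consistent with every reflex, so the reconstruction is *girato.

*girato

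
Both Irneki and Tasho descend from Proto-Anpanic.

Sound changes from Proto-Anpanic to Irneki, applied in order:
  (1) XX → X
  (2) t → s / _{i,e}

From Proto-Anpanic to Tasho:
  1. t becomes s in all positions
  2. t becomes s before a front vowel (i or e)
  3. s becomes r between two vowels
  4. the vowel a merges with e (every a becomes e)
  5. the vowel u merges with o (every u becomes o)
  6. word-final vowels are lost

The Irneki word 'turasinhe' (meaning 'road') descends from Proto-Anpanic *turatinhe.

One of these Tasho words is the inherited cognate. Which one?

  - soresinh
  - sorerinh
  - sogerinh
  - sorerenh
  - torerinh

sorerinh

Tasho: *turatinhe
  turatinhe → surasinhe   [unconditioned shift]
  surasinhe (rule 2 does not apply)
  surasinhe → surarinhe   [rhotacism]
  surarinhe → surerinhe   [vowel merger]
  surerinhe → sorerinhe   [vowel merger]
  sorerinhe → sorerinh   [apocope]
  giving Tasho sorerinh.
Among the options, 'sorerinh' alone shows every Tasho change applied in order.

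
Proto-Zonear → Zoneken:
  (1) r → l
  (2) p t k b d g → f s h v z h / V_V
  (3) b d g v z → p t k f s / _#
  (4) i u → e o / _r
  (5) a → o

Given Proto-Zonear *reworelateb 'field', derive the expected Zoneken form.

Zoneken: *reworelateb
  reworelateb → lewolelateb   [unconditioned shift]
  lewolelateb → lewolelaseb   [intervocalic lenition]
  lewolelaseb → lewolelasep   [final devoicing]
  lewolelasep (rule 4 does not apply)
  lewolelasep → lewolelosep   [vowel merger]
  giving Zoneken lewolelosep.

lewolelosep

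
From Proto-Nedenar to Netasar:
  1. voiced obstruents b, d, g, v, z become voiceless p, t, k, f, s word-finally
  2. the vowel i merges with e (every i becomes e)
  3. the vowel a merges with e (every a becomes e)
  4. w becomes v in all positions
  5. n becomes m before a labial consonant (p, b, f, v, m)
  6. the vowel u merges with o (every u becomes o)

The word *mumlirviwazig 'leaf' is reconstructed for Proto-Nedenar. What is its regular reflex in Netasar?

momlervevezek

Netasar: *mumlirviwazig > mumlirviwazik > mumlervewazek > mumlervewezek > mumlervevezek > momlervevezek  (by final devoicing, vowel merger, vowel merger, unconditioned shift, vowel merger)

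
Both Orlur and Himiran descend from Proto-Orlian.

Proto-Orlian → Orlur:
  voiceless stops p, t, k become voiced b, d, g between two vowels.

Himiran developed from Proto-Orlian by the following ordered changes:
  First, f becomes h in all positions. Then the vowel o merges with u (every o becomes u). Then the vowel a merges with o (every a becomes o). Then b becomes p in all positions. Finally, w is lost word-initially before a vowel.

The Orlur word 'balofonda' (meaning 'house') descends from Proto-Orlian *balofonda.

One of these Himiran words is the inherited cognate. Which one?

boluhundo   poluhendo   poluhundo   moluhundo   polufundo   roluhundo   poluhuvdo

Himiran: *balofonda > balohonda > baluhunda > boluhundo > poluhundo  (by unconditioned shift, vowel merger, vowel merger, unconditioned shift)
Among the options, 'poluhundo' alone shows every Himiran change applied in order.

poluhundo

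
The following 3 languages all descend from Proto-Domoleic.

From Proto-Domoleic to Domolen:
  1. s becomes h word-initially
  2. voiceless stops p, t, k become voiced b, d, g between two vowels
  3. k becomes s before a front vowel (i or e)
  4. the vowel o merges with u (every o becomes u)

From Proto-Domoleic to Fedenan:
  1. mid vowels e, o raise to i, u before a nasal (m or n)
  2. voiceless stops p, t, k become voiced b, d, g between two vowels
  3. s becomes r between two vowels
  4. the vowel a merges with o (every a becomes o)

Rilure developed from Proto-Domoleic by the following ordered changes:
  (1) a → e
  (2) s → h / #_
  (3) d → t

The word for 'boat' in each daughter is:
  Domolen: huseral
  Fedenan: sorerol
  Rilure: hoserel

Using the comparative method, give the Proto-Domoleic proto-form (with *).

*soseral

Position 3: Domolen has s, Fedenan has r, Rilure has s. Rilure preserves s here (none of its changes turn any other segment into s), so the proto-segment is *s.
Position 1: Domolen has h, Fedenan has s, Rilure has h. Fedenan preserves s here (none of its changes turn any other segment into s), so the proto-segment is *s.
Position 6: Domolen has a, Fedenan has o, Rilure has e. Domolen preserves a here (none of its changes turn any other segment into a), so the proto-segment is *a.
Continuing position by position gives *soseral; check it forward:
Domolen: start from *soseral.
  rule 1 (debuccalisation): soseral → hoseral
  rule 2: no change — hoseral
  rule 3: no change — hoseral
  rule 4 (vowel merger): hoseral → huseral
  ⇒ Domolen huseral
Fedenan: *soseral
  soseral (rule 1 does not apply)
  soseral (rule 2 does not apply)
  soseral → soreral   [rhotacism]
  soreral → sorerol   [vowel merger]
  giving Fedenan sorerol.
Rilure: *soseral > soserel > hoserel  (by vowel merger, debuccalisation)
No other proto-form is consistent with every reflex, so the reconstruction is *soseral.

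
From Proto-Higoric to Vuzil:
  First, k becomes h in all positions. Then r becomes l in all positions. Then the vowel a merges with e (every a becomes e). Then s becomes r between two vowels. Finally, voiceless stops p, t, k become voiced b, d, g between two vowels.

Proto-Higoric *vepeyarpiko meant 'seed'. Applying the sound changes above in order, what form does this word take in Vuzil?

vebeyelpiho

Vuzil: *vepeyarpiko
  vepeyarpiko → vepeyarpiho   [unconditioned shift]
  vepeyarpiho → vepeyalpiho   [unconditioned shift]
  vepeyalpiho → vepeyelpiho   [vowel merger]
  vepeyelpiho (rule 4 does not apply)
  vepeyelpiho → vebeyelpiho   [intervocalic voicing]
  giving Vuzil vebeyelpiho.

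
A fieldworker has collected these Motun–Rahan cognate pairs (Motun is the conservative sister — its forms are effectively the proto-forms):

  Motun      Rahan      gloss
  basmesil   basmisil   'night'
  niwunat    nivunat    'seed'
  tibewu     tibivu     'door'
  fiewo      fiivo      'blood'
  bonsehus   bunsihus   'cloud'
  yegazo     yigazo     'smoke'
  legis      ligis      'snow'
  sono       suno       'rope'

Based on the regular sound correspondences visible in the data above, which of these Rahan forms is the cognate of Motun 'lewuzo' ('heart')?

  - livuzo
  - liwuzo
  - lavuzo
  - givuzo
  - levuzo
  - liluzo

livuzo

basmesil ~ basmisil, tibewu ~ tibivu — Motun e corresponds to Rahan i after a consonant, before a consonant other than r, m, n, p, b, f, v.
niwunat ~ nivunat, tibewu ~ tibivu — Motun w corresponds to Rahan v between vowels (before a back vowel).
Applying these to Motun 'lewuzo':
  lewuzo → liwuzo   (e→i after a consonant, before a consonant other than r, m, n, p, b, f, v)
  liwuzo → livuzo   (w→v between vowels (before a back vowel))
So the Rahan cognate is 'livuzo'.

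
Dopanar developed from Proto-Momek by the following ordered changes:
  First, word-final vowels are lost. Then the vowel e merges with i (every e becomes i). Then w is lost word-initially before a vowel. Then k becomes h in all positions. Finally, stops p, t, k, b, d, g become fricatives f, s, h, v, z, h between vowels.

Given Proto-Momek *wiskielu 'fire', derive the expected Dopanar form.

Dopanar: *wiskielu
  wiskielu → wiskiel   [apocope]
  wiskiel → wiskiil   [vowel merger]
  wiskiil → iskiil   [glide loss]
  iskiil → ishiil   [unconditioned shift]
  ishiil (rule 5 does not apply)
  giving Dopanar ishiil.

ishiil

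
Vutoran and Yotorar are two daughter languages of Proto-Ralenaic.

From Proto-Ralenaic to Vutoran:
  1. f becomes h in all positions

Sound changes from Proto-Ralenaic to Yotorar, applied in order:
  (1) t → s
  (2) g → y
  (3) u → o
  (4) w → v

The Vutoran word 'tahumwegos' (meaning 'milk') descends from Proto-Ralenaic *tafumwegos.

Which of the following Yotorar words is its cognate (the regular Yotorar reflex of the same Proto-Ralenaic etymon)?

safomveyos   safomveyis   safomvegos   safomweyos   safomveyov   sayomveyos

safomveyos

Yotorar: start from *tafumwegos.
  rule 1 (unconditioned shift): tafumwegos → safumwegos
  rule 2 (unconditioned shift): safumwegos → safumweyos
  rule 3 (vowel merger): safumweyos → safomweyos
  rule 4 (unconditioned shift): safomweyos → safomveyos
  ⇒ Yotorar safomveyos
Only 'safomveyos' matches the regular Yotorar development of *tafumwegos.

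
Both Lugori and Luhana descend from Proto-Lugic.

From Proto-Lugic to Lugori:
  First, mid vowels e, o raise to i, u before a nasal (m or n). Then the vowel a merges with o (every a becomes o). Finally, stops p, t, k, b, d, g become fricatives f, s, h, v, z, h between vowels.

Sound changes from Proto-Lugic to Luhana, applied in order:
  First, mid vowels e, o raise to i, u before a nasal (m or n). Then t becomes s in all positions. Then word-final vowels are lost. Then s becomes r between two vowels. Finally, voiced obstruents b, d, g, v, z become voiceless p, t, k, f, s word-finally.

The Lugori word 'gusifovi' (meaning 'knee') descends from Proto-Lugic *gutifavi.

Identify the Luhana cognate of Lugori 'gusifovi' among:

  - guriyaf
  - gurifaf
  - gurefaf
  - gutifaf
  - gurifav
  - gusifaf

Luhana: start from *gutifavi.
  rule 1: no change — gutifavi
  rule 2 (unconditioned shift): gutifavi → gusifavi
  rule 3 (apocope): gusifavi → gusifav
  rule 4 (rhotacism): gusifav → gurifav
  rule 5 (final devoicing): gurifav → gurifaf
  ⇒ Luhana gurifaf
Only 'gurifaf' matches the regular Luhana development of *gutifavi.

gurifaf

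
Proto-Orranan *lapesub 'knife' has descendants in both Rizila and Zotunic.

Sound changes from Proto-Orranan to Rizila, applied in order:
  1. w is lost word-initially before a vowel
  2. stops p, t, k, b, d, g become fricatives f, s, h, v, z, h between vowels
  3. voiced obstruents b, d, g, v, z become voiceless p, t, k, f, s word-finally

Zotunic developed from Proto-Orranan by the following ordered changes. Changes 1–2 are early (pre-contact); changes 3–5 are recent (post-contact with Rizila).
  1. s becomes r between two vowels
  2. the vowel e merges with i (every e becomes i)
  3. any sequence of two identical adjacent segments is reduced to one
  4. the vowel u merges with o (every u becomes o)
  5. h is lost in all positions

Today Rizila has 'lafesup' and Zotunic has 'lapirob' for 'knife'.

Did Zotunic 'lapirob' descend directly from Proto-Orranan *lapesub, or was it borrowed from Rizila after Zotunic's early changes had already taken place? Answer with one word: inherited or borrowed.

inherited

If inherited, *lapesub would pass through all of Zotunic's changes:
Zotunic: start from *lapesub.
  rule 1 (rhotacism): lapesub → laperub
  rule 2 (vowel merger): laperub → lapirub
  rule 3: no change — lapirub
  rule 4 (vowel merger): lapirub → lapirob
  rule 5: no change — lapirob
  ⇒ Zotunic lapirob
If borrowed from Rizila 'lafesup' after the early changes, it would undergo only the recent ones:
  rule 3 (degemination): no change (lafesup)
  rule 4 (vowel merger): lafesup → lafesop
  rule 5 (h-loss): no change (lafesop)
  ⇒ as a loan: lafesop
Zotunic 'lapirob' matches the inherited outcome exactly, so it is an inherited cognate, not a loan.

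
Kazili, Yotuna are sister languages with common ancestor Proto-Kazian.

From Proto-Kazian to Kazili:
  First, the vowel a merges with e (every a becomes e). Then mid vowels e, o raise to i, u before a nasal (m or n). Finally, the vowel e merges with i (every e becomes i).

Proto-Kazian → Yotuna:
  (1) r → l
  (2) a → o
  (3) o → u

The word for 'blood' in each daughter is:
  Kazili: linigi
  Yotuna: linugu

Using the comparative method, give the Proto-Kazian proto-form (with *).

Position 4: Kazili has i, Yotuna has u. Taking the neighbouring segments as reconstructed: Kazili i could go back to *a or *e or *i; Yotuna u could go back to *a or *o or *u — the one source consistent with every daughter is *a.
Position 6: Kazili has i, Yotuna has u. Taking the neighbouring segments as reconstructed: Kazili i could go back to *a or *e or *i; Yotuna u could go back to *a or *o or *u — the one source consistent with every daughter is *a.
Continuing position by position gives *linaga; check it forward:
Kazili: start from *linaga.
  rule 1 (vowel merger): linaga → linege
  rule 2: no change — linege
  rule 3 (vowel merger): linege → linigi
  ⇒ Kazili linigi
Yotuna: *linaga > linogo > linugu  (by vowel merger, vowel merger)
No other proto-form is consistent with every reflex, so the reconstruction is *linaga.

*linaga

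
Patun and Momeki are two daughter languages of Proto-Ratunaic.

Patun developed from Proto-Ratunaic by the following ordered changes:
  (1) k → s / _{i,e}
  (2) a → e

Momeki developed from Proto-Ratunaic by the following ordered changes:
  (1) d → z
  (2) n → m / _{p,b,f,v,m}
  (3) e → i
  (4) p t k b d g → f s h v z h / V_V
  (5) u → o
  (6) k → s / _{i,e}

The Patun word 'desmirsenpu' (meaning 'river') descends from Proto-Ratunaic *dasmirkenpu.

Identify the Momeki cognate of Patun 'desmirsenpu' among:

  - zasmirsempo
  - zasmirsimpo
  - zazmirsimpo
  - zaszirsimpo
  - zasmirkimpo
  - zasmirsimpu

zasmirsimpo

Momeki: *dasmirkenpu > zasmirkenpu > zasmirkempu > zasmirkimpu > zasmirkimpo > zasmirsimpo  (by unconditioned shift, nasal place assimilation, vowel merger, vowel merger, palatalisation)
The other candidates each miss or misapply at least one Momeki change.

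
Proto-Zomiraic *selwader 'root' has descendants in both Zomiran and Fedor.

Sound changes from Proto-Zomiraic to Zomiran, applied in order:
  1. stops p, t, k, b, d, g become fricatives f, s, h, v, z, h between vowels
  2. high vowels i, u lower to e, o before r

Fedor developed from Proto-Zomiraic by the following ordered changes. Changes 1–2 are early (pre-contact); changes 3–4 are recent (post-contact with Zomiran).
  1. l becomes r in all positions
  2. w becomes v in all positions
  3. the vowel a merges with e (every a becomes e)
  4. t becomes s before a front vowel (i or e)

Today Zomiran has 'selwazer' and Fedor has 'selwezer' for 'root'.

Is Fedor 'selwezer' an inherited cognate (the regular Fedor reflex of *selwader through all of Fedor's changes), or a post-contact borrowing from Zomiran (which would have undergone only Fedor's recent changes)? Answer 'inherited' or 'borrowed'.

If inherited, *selwader would pass through all of Fedor's changes:
Fedor: *selwader
  selwader → serwader   [unconditioned shift]
  serwader → servader   [unconditioned shift]
  servader → serveder   [vowel merger]
  serveder (rule 4 does not apply)
  giving Fedor serveder.
If borrowed from Zomiran 'selwazer' after the early changes, it would undergo only the recent ones:
  rule 3 (vowel merger): selwazer → selwezer
  rule 4 (palatalisation): no change (selwezer)
  ⇒ as a loan: selwezer
Fedor 'selwezer' matches the loan outcome 'selwezer', not the inherited 'serveder' — it skipped the early Fedor changes, so it was borrowed from Zomiran.

borrowed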